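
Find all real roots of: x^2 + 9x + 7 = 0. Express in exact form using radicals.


Using the quadratic formula: x = (-b ± sqrt(b^2 - 4ac)) / (2a)
Here a = 1, b = 9, c = 7
Discriminant = b^2 - 4ac = 9^2 - 4(1)(7) = 81 - 28 = 53
Since discriminant = 53 > 0, there are two real roots.
x = (-9 ± sqrt(53)) / 2
Numerically: x ≈ -0.8599 or x ≈ -8.1401

x = (-9 + sqrt(53)) / 2 or x = (-9 - sqrt(53)) / 2


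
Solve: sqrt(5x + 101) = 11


Square both sides: 5x + 101 = 11^2 = 121
5x = 121 - 101 = 20
x = 4
Check: sqrt(5*4 + 101) = sqrt(121) = 11 ✓

x = 4


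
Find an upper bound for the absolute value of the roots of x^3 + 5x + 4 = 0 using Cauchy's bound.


Cauchy's bound: all roots r satisfy |r| <= 1 + max(|a_i/a_n|) for i = 0,...,n-1
where a_n is the leading coefficient.

Coefficients: [1, 0, 5, 4]
Leading coefficient a_n = 1
Ratios |a_i/a_n|: 0, 5, 4
Maximum ratio: 5
Cauchy's bound: |r| <= 1 + 5 = 6

Upper bound = 6


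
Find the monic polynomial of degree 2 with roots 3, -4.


A monic polynomial with roots 3, -4 is:
p(x) = (x - 3)(x + 4)
After multiplying by (x - 3): x - 3
After multiplying by (x + 4): x^2 + x - 12

x^2 + x - 12


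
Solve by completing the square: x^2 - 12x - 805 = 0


Start: x^2 - 12x - 805 = 0
Move constant: x^2 - 12x = 805
Half of -12 is -6, squared is 36
Add 36 to both sides: x^2 - 12x + 36 = 841
(x - 6)^2 = 841
x - 6 = ±29
x = 6 + 29 = 35 or x = 6 - 29 = -23

x = -23, x = 35


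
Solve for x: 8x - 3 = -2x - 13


Starting with: 8x - 3 = -2x - 13
Move all x terms to left: (8 + 2)x = -13 + 3
Simplify: 10x = -10
Divide both sides by 10: x = -1

x = -1


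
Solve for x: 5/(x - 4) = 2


Multiply both sides by (x - 4): 5 = 2(x - 4)
Distribute: 5 = 2x - 8
2x = 5 + 8 = 13
x = 13/2

x = 13/2


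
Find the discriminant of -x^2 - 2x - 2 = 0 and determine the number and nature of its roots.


For ax^2 + bx + c = 0, discriminant D = b^2 - 4ac
Here a = -1, b = -2, c = -2
D = (-2)^2 - 4(-1)(-2) = 4 - 8 = -4

D = -4 < 0
The equation has no real roots (2 complex conjugate roots).

Discriminant = -4, no real roots (2 complex conjugate roots)


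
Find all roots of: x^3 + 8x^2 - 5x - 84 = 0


Let p(x) = x^3 + 8x^2 - 5x - 84. By the rational root theorem (leading coefficient 1), any rational root is an integer divisor of 84: try ±1, ±2, ... in turn.
Test x = 1: value = -80 ≠ 0.
Test x = -1: value = -72 ≠ 0.
Test x = 2: value = -54 ≠ 0.
Test x = -2: value = -50 ≠ 0.
Test x = 3: value = 0 ✓, so (x - 3) is a factor.
Synthetic division by (x - 3): bring down 1; 1(3) + 8 = 11; 11(3) - 5 = 28; 28(3) - 84 = 0 → quotient x^2 + 11x + 28, remainder 0.
Solve the quadratic x^2 + 11x + 28 = 0: discriminant = 11^2 - 4(1)(28) = 121 - 112 = 9.
sqrt(9) = 3, so x = (-11 ± 3)/2: x = -4 or x = -7.
Collecting all roots found:

x = -7, x = -4, x = 3


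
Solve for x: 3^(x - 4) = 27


Express both sides with the same base.
27 = 3^3
Since the bases match, equate exponents: x - 4 = 3
So x = 3 - (-4) = 7

x = 7


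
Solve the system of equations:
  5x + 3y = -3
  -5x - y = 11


Using Cramer's rule:
Determinant D = (5)(-1) - (-5)(3) = -5 + 15 = 10
Dx = (-3)(-1) - (11)(3) = 3 - 33 = -30
Dy = (5)(11) - (-5)(-3) = 55 - 15 = 40
x = Dx/D = -30/10 = -3
y = Dy/D = 40/10 = 4

x = -3, y = 4


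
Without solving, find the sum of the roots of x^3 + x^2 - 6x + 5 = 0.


By Vieta's formulas for x^3 + bx^2 + cx + d = 0:
  r1 + r2 + r3 = -b/a = -1
  r1*r2 + r1*r3 + r2*r3 = c/a = -6
  r1*r2*r3 = -d/a = -5


Sum = -1


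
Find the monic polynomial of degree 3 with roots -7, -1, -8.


A monic polynomial with roots -7, -1, -8 is:
p(x) = (x + 7)(x + 1)(x + 8)
After multiplying by (x + 7): x + 7
After multiplying by (x + 1): x^2 + 8x + 7
After multiplying by (x + 8): x^3 + 16x^2 + 71x + 56

x^3 + 16x^2 + 71x + 56


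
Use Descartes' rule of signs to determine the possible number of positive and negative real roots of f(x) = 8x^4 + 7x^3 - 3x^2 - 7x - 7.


Descartes' rule of signs:

For positive roots, count sign changes in f(x) = 8x^4 + 7x^3 - 3x^2 - 7x - 7:
Signs of coefficients: +, +, -, -, -
Number of sign changes: 1
Possible positive real roots: 1

For negative roots, examine f(-x) = 8x^4 - 7x^3 - 3x^2 + 7x - 7:
Signs of coefficients: +, -, -, +, -
Number of sign changes: 3
Possible negative real roots: 3, 1

Positive roots: 1; Negative roots: 3 or 1


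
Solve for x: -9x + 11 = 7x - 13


Starting with: -9x + 11 = 7x - 13
Move all x terms to left: (-9 - 7)x = -13 - 11
Simplify: -16x = -24
Divide both sides by -16: x = 3/2

x = 3/2


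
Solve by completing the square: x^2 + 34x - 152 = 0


Start: x^2 + 34x - 152 = 0
Move constant: x^2 + 34x = 152
Half of 34 is 17, squared is 289
Add 289 to both sides: x^2 + 34x + 289 = 441
(x + 17)^2 = 441
x + 17 = ±21
x = -17 + 21 = 4 or x = -17 - 21 = -38

x = -38, x = 4


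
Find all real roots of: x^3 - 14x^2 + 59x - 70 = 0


Let p(x) = x^3 - 14x^2 + 59x - 70. By the rational root theorem (leading coefficient 1), any rational root is an integer divisor of 70: try ±1, ±2, ... in turn.
Test x = 1: value = -24 ≠ 0.
Test x = -1: value = -144 ≠ 0.
Test x = 2: value = 0 ✓, so (x - 2) is a factor.
Synthetic division by (x - 2): bring down 1; 1(2) - 14 = -12; (-12)(2) + 59 = 35; 35(2) - 70 = 0 → quotient x^2 - 12x + 35, remainder 0.
Solve the quadratic x^2 - 12x + 35 = 0: discriminant = (-12)^2 - 4(1)(35) = 144 - 140 = 4.
sqrt(4) = 2, so x = (12 ± 2)/2: x = 7 or x = 5.

x = 2, x = 5, x = 7


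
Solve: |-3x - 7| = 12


An absolute value equation |expr| = 12 gives two cases:
Case 1: -3x - 7 = 12
  -3x = 19, so x = -19/3
Case 2: -3x - 7 = -12
  -3x = -5, so x = 5/3

x = -19/3, x = 5/3


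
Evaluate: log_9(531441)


We need the exponent such that 9^? = 531441
9^6 = 531441
Therefore log_9(531441) = 6

6


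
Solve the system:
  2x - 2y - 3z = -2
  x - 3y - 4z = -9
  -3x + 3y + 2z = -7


Using Cramer's rule. Expand each determinant along the first row.
D  = 2*[(-3)*2 - (-4)*3] - (-2)*[1*2 - (-4)*(-3)] + (-3)*[1*3 - (-3)*(-3)]
  = 2*(6) - (-2)*(-10) + (-3)*(-6) = 10
Dx = (-2)*[(-3)*2 - (-4)*3] - (-2)*[(-9)*2 - (-4)*(-7)] + (-3)*[(-9)*3 - (-3)*(-7)]
  = (-2)*(6) - (-2)*(-46) + (-3)*(-48) = 40
Dy = 2*[(-9)*2 - (-4)*(-7)] - (-2)*[1*2 - (-4)*(-3)] + (-3)*[1*(-7) - (-9)*(-3)]
  = 2*(-46) - (-2)*(-10) + (-3)*(-34) = -10
Dz = 2*[(-3)*(-7) - (-9)*3] - (-2)*[1*(-7) - (-9)*(-3)] + (-2)*[1*3 - (-3)*(-3)]
  = 2*(48) - (-2)*(-34) + (-2)*(-6) = 40
x = Dx/D = 40/10 = 4, y = Dy/D = -10/10 = -1, z = Dz/D = 40/10 = 4
Check eq1: (2)(4) + (-2)(-1) + (-3)(4) = -2 = -2 ✓
Check eq2: (1)(4) + (-3)(-1) + (-4)(4) = -9 = -9 ✓
Check eq3: (-3)(4) + (3)(-1) + (2)(4) = -7 = -7 ✓

x = 4, y = -1, z = 4


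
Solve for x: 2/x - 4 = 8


Subtract -4 from both sides: 2/x = 12
Multiply both sides by x: 2 = 12 * x
Divide by 12: x = 1/6

x = 1/6


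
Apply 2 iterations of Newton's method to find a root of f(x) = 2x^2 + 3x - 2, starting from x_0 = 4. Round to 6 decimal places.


Newton's method: x_(n+1) = x_n - f(x_n)/f'(x_n)
f(x) = 2x^2 + 3x - 2
f'(x) = 4x + 3

Iteration 1:
  f(4.000000) = 42.000000
  f'(4.000000) = 19.000000
  x_1 = 4.000000 - (42.000000)/(19.000000) = 1.789474

Iteration 2:
  f(1.789474) = 9.772853
  f'(1.789474) = 10.157895
  x_2 = 1.789474 - (9.772853)/(10.157895) = 0.827379

x_2 = 0.827379


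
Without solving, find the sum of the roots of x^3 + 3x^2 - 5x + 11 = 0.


By Vieta's formulas for x^3 + bx^2 + cx + d = 0:
  r1 + r2 + r3 = -b/a = -3
  r1*r2 + r1*r3 + r2*r3 = c/a = -5
  r1*r2*r3 = -d/a = -11


Sum = -3


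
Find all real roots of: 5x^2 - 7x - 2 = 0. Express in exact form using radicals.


Using the quadratic formula: x = (-b ± sqrt(b^2 - 4ac)) / (2a)
Here a = 5, b = -7, c = -2
Discriminant = b^2 - 4ac = (-7)^2 - 4(5)(-2) = 49 + 40 = 89
Since discriminant = 89 > 0, there are two real roots.
x = (7 ± sqrt(89)) / 10
Numerically: x ≈ 1.6434 or x ≈ -0.2434

x = (7 + sqrt(89)) / 10 or x = (7 - sqrt(89)) / 10


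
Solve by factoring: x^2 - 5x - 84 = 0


We need two numbers that multiply to -84 and add to -5.
Those numbers are -12 and 7 (since (-12) * 7 = -84 and (-12) + 7 = -5).
So x^2 - 5x - 84 = (x - 12)(x + 7) = 0
Setting each factor to zero: x = 12 or x = -7

x = -7, x = 12


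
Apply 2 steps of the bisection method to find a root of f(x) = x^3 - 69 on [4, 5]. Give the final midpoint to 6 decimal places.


f(x) = x^3 - 69
f(4) = -5 < 0
f(5) = 56 > 0

Step 1: midpoint = (4.000000 + 5.000000)/2 = 4.500000
  f(4.500000) = 22.125000
  f(mid) > 0, so root is in [4.000000, 4.500000]

Step 2: midpoint = (4.000000 + 4.500000)/2 = 4.250000
  f(4.250000) = 7.765625
  f(mid) > 0, so root is in [4.000000, 4.250000]

midpoint = 4.250000


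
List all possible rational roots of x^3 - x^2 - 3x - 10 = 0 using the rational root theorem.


Rational root theorem: possible roots are ±p/q where:
  p divides the constant term (-10): p ∈ {1, 2, 5, 10}
  q divides the leading coefficient (1): q ∈ {1}

All possible rational roots: -10, -5, -2, -1, 1, 2, 5, 10

-10, -5, -2, -1, 1, 2, 5, 10


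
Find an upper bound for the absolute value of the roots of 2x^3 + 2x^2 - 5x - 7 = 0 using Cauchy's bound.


Cauchy's bound: all roots r satisfy |r| <= 1 + max(|a_i/a_n|) for i = 0,...,n-1
where a_n is the leading coefficient.

Coefficients: [2, 2, -5, -7]
Leading coefficient a_n = 2
Ratios |a_i/a_n|: 1, 5/2, 7/2
Maximum ratio: 7/2
Cauchy's bound: |r| <= 1 + 7/2 = 9/2

Upper bound = 9/2


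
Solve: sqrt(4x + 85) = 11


Square both sides: 4x + 85 = 11^2 = 121
4x = 121 - 85 = 36
x = 9
Check: sqrt(4*9 + 85) = sqrt(121) = 11 ✓

x = 9


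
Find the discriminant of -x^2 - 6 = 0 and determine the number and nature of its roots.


For ax^2 + bx + c = 0, discriminant D = b^2 - 4ac
Here a = -1, b = 0, c = -6
D = (0)^2 - 4(-1)(-6) = 0 - 24 = -24

D = -24 < 0
The equation has no real roots (2 complex conjugate roots).

Discriminant = -24, no real roots (2 complex conjugate roots)


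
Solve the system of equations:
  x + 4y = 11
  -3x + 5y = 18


Using Cramer's rule:
Determinant D = (1)(5) - (-3)(4) = 5 + 12 = 17
Dx = (11)(5) - (18)(4) = 55 - 72 = -17
Dy = (1)(18) - (-3)(11) = 18 + 33 = 51
x = Dx/D = -17/17 = -1
y = Dy/D = 51/17 = 3

x = -1, y = 3


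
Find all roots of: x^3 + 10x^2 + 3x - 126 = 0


Let p(x) = x^3 + 10x^2 + 3x - 126. By the rational root theorem (leading coefficient 1), any rational root is an integer divisor of 126: try ±1, ±2, ... in turn.
Test x = 1: value = -112 ≠ 0.
Test x = -1: value = -120 ≠ 0.
Test x = 2: value = -72 ≠ 0.
Test x = -2: value = -100 ≠ 0.
Test x = 3: value = 0 ✓, so (x - 3) is a factor.
Synthetic division by (x - 3): bring down 1; 1(3) + 10 = 13; 13(3) + 3 = 42; 42(3) - 126 = 0 → quotient x^2 + 13x + 42, remainder 0.
Solve the quadratic x^2 + 13x + 42 = 0: discriminant = 13^2 - 4(1)(42) = 169 - 168 = 1.
sqrt(1) = 1, so x = (-13 ± 1)/2: x = -6 or x = -7.
Collecting all roots found:

x = -7, x = -6, x = 3


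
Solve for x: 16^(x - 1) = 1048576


Express both sides with the same base.
1048576 = 16^5
Since the bases match, equate exponents: x - 1 = 5
So x = 5 - (-1) = 6

x = 6


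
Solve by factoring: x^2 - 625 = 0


We need two numbers that multiply to -625 and add to 0.
Those numbers are -25 and 25 (since (-25) * 25 = -625 and (-25) + 25 = 0).
So x^2 - 625 = (x - 25)(x + 25) = 0
Setting each factor to zero: x = 25 or x = -25

x = -25, x = 25


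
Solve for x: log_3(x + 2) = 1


Convert to exponential form: x + 2 = 3^1 = 3
x = 3 - 2 = 1
Check: log_3(1 + 2) = log_3(3) = log_3(3) = 1 ✓

x = 1


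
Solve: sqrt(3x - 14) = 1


Square both sides: 3x - 14 = 1^2 = 1
3x = 1 + 14 = 15
x = 5
Check: sqrt(3*5 - 14) = sqrt(1) = 1 ✓

x = 5


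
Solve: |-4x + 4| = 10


An absolute value equation |expr| = 10 gives two cases:
Case 1: -4x + 4 = 10
  -4x = 6, so x = -3/2
Case 2: -4x + 4 = -10
  -4x = -14, so x = 7/2

x = -3/2, x = 7/2


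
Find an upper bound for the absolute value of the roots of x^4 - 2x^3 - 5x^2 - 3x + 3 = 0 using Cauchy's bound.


Cauchy's bound: all roots r satisfy |r| <= 1 + max(|a_i/a_n|) for i = 0,...,n-1
where a_n is the leading coefficient.

Coefficients: [1, -2, -5, -3, 3]
Leading coefficient a_n = 1
Ratios |a_i/a_n|: 2, 5, 3, 3
Maximum ratio: 5
Cauchy's bound: |r| <= 1 + 5 = 6

Upper bound = 6


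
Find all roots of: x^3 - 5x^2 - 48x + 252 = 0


Let p(x) = x^3 - 5x^2 - 48x + 252. By the rational root theorem (leading coefficient 1), any rational root is an integer divisor of 252: try ±1, ±2, ... in turn.
Test x = 1: value = 200 ≠ 0.
Test x = -1: value = 294 ≠ 0.
Test x = 2: value = 144 ≠ 0.
Test x = -2: value = 320 ≠ 0.
Test x = 3: value = 90 ≠ 0.
Test x = -3: value = 324 ≠ 0.
Test x = 4: value = 44 ≠ 0.
Test x = -4: value = 300 ≠ 0.
Test x = 6: value = 0 ✓, so (x - 6) is a factor.
Synthetic division by (x - 6): bring down 1; 1(6) - 5 = 1; 1(6) - 48 = -42; (-42)(6) + 252 = 0 → quotient x^2 + x - 42, remainder 0.
Solve the quadratic x^2 + x - 42 = 0: discriminant = 1^2 - 4(1)(-42) = 1 + 168 = 169.
sqrt(169) = 13, so x = (-1 ± 13)/2: x = 6 or x = -7.
Collecting all roots found:

x = -7, x = 6 (multiplicity 2)


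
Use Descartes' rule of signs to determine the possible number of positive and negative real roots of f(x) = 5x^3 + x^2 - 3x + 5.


Descartes' rule of signs:

For positive roots, count sign changes in f(x) = 5x^3 + x^2 - 3x + 5:
Signs of coefficients: +, +, -, +
Number of sign changes: 2
Possible positive real roots: 2, 0

For negative roots, examine f(-x) = -5x^3 + x^2 + 3x + 5:
Signs of coefficients: -, +, +, +
Number of sign changes: 1
Possible negative real roots: 1

Positive roots: 2 or 0; Negative roots: 1


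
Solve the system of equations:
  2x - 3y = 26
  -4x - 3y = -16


Using Cramer's rule:
Determinant D = (2)(-3) - (-4)(-3) = -6 - 12 = -18
Dx = (26)(-3) - (-16)(-3) = -78 - 48 = -126
Dy = (2)(-16) - (-4)(26) = -32 + 104 = 72
x = Dx/D = -126/-18 = 7
y = Dy/D = 72/-18 = -4

x = 7, y = -4


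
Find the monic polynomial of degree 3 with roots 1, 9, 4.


A monic polynomial with roots 1, 9, 4 is:
p(x) = (x - 1)(x - 9)(x - 4)
After multiplying by (x - 1): x - 1
After multiplying by (x - 9): x^2 - 10x + 9
After multiplying by (x - 4): x^3 - 14x^2 + 49x - 36

x^3 - 14x^2 + 49x - 36


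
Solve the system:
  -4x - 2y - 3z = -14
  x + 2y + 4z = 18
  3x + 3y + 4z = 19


Using Cramer's rule. Expand each determinant along the first row.
D  = (-4)*[2*4 - 4*3] - (-2)*[1*4 - 4*3] + (-3)*[1*3 - 2*3]
  = (-4)*(-4) - (-2)*(-8) + (-3)*(-3) = 9
Dx = (-14)*[2*4 - 4*3] - (-2)*[18*4 - 4*19] + (-3)*[18*3 - 2*19]
  = (-14)*(-4) - (-2)*(-4) + (-3)*(16) = 0
Dy = (-4)*[18*4 - 4*19] - (-14)*[1*4 - 4*3] + (-3)*[1*19 - 18*3]
  = (-4)*(-4) - (-14)*(-8) + (-3)*(-35) = 9
Dz = (-4)*[2*19 - 18*3] - (-2)*[1*19 - 18*3] + (-14)*[1*3 - 2*3]
  = (-4)*(-16) - (-2)*(-35) + (-14)*(-3) = 36
x = Dx/D = 0/9 = 0, y = Dy/D = 9/9 = 1, z = Dz/D = 36/9 = 4
Check eq1: (-4)(0) + (-2)(1) + (-3)(4) = -14 = -14 ✓
Check eq2: (1)(0) + (2)(1) + (4)(4) = 18 = 18 ✓
Check eq3: (3)(0) + (3)(1) + (4)(4) = 19 = 19 ✓

x = 0, y = 1, z = 4


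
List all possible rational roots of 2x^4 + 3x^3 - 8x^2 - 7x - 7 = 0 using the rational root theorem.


Rational root theorem: possible roots are ±p/q where:
  p divides the constant term (-7): p ∈ {1, 7}
  q divides the leading coefficient (2): q ∈ {1, 2}

All possible rational roots: -7, -7/2, -1, -1/2, 1/2, 1, 7/2, 7

-7, -7/2, -1, -1/2, 1/2, 1, 7/2, 7


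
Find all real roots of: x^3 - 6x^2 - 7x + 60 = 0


Let p(x) = x^3 - 6x^2 - 7x + 60. By the rational root theorem (leading coefficient 1), any rational root is an integer divisor of 60: try ±1, ±2, ... in turn.
Test x = 1: value = 48 ≠ 0.
Test x = -1: value = 60 ≠ 0.
Test x = 2: value = 30 ≠ 0.
Test x = -2: value = 42 ≠ 0.
Test x = 3: value = 12 ≠ 0.
Test x = -3: value = 0 ✓, so (x + 3) is a factor.
Synthetic division by (x + 3): bring down 1; 1(-3) - 6 = -9; (-9)(-3) - 7 = 20; 20(-3) + 60 = 0 → quotient x^2 - 9x + 20, remainder 0.
Solve the quadratic x^2 - 9x + 20 = 0: discriminant = (-9)^2 - 4(1)(20) = 81 - 80 = 1.
sqrt(1) = 1, so x = (9 ± 1)/2: x = 5 or x = 4.

x = -3, x = 4, x = 5


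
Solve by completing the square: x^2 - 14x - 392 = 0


Start: x^2 - 14x - 392 = 0
Move constant: x^2 - 14x = 392
Half of -14 is -7, squared is 49
Add 49 to both sides: x^2 - 14x + 49 = 441
(x - 7)^2 = 441
x - 7 = ±21
x = 7 + 21 = 28 or x = 7 - 21 = -14

x = -14, x = 28


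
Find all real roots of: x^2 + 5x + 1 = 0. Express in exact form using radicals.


Using the quadratic formula: x = (-b ± sqrt(b^2 - 4ac)) / (2a)
Here a = 1, b = 5, c = 1
Discriminant = b^2 - 4ac = 5^2 - 4(1)(1) = 25 - 4 = 21
Since discriminant = 21 > 0, there are two real roots.
x = (-5 ± sqrt(21)) / 2
Numerically: x ≈ -0.2087 or x ≈ -4.7913

x = (-5 + sqrt(21)) / 2 or x = (-5 - sqrt(21)) / 2


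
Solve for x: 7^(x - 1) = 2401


Express both sides with the same base.
2401 = 7^4
Since the bases match, equate exponents: x - 1 = 4
So x = 4 - (-1) = 5

x = 5


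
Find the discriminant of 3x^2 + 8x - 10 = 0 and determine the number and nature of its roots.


For ax^2 + bx + c = 0, discriminant D = b^2 - 4ac
Here a = 3, b = 8, c = -10
D = (8)^2 - 4(3)(-10) = 64 + 120 = 184

D = 184 > 0 but not a perfect square
The equation has 2 distinct real irrational roots.

Discriminant = 184, 2 distinct real irrational roots


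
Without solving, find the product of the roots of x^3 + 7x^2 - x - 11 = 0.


By Vieta's formulas for x^3 + bx^2 + cx + d = 0:
  r1 + r2 + r3 = -b/a = -7
  r1*r2 + r1*r3 + r2*r3 = c/a = -1
  r1*r2*r3 = -d/a = 11


Product = 11


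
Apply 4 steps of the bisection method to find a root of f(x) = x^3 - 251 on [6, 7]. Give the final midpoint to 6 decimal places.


f(x) = x^3 - 251
f(6) = -35 < 0
f(7) = 92 > 0

Step 1: midpoint = (6.000000 + 7.000000)/2 = 6.500000
  f(6.500000) = 23.625000
  f(mid) > 0, so root is in [6.000000, 6.500000]

Step 2: midpoint = (6.000000 + 6.500000)/2 = 6.250000
  f(6.250000) = -6.859375
  f(mid) < 0, so root is in [6.250000, 6.500000]

Step 3: midpoint = (6.250000 + 6.500000)/2 = 6.375000
  f(6.375000) = 8.083984
  f(mid) > 0, so root is in [6.250000, 6.375000]

Step 4: midpoint = (6.250000 + 6.375000)/2 = 6.312500
  f(6.312500) = 0.538330
  f(mid) > 0, so root is in [6.250000, 6.312500]

midpoint = 6.312500


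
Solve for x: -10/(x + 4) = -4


Multiply both sides by (x + 4): -10 = -4(x + 4)
Distribute: -10 = -4x - 16
-4x = -10 + 16 = 6
x = -3/2

x = -3/2


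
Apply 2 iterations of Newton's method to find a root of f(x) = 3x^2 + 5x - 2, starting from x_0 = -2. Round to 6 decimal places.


Newton's method: x_(n+1) = x_n - f(x_n)/f'(x_n)
f(x) = 3x^2 + 5x - 2
f'(x) = 6x + 5

Iteration 1:
  f(-2.000000) = 0.000000
  f'(-2.000000) = -7.000000
  x_1 = -2.000000 - (0.000000)/(-7.000000) = -2.000000

Iteration 2:
  f(-2.000000) = 0.000000
  f'(-2.000000) = -7.000000
  x_2 = -2.000000 - (0.000000)/(-7.000000) = -2.000000

x_2 = -2.000000


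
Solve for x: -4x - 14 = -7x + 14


Starting with: -4x - 14 = -7x + 14
Move all x terms to left: (-4 + 7)x = 14 + 14
Simplify: 3x = 28
Divide both sides by 3: x = 28/3

x = 28/3


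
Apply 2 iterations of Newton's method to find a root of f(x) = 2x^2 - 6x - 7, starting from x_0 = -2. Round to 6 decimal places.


Newton's method: x_(n+1) = x_n - f(x_n)/f'(x_n)
f(x) = 2x^2 - 6x - 7
f'(x) = 4x - 6

Iteration 1:
  f(-2.000000) = 13.000000
  f'(-2.000000) = -14.000000
  x_1 = -2.000000 - (13.000000)/(-14.000000) = -1.071429

Iteration 2:
  f(-1.071429) = 1.724490
  f'(-1.071429) = -10.285714
  x_2 = -1.071429 - (1.724490)/(-10.285714) = -0.903770

x_2 = -0.903770


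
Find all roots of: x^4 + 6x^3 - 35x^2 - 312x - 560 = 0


Let p(x) = x^4 + 6x^3 - 35x^2 - 312x - 560. By the rational root theorem (leading coefficient 1), any rational root is an integer divisor of 560: try ±1, ±2, ... in turn.
Test x = 1: value = -900 ≠ 0.
Test x = -1: value = -288 ≠ 0.
Test x = 2: value = -1260 ≠ 0.
Test x = -2: value = -108 ≠ 0.
Test x = 4: value = -1728 ≠ 0.
Test x = -4: value = 0 ✓, so (x + 4) is a factor.
Synthetic division by (x + 4): bring down 1; 1(-4) + 6 = 2; 2(-4) - 35 = -43; (-43)(-4) - 312 = -140; (-140)(-4) - 560 = 0 → quotient x^3 + 2x^2 - 43x - 140, remainder 0.
Continue with the quotient x^3 + 2x^2 - 43x - 140 (candidates must divide 140; re-test x = -4 first in case it repeats).
Test x = -4: value = 0 ✓, so (x + 4) is a factor.
Synthetic division by (x + 4): bring down 1; 1(-4) + 2 = -2; (-2)(-4) - 43 = -35; (-35)(-4) - 140 = 0 → quotient x^2 - 2x - 35, remainder 0.
Solve the quadratic x^2 - 2x - 35 = 0: discriminant = (-2)^2 - 4(1)(-35) = 4 + 140 = 144.
sqrt(144) = 12, so x = (2 ± 12)/2: x = 7 or x = -5.
Collecting all roots found:

x = -5, x = -4 (multiplicity 2), x = 7


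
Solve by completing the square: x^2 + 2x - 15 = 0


Start: x^2 + 2x - 15 = 0
Move constant: x^2 + 2x = 15
Half of 2 is 1, squared is 1
Add 1 to both sides: x^2 + 2x + 1 = 16
(x + 1)^2 = 16
x + 1 = ±4
x = -1 + 4 = 3 or x = -1 - 4 = -5

x = -5, x = 3


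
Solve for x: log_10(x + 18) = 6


Convert to exponential form: x + 18 = 10^6 = 1000000
x = 1000000 - 18 = 999982
Check: log_10(999982 + 18) = log_10(1000000) = log_10(1000000) = 6 ✓

x = 999982


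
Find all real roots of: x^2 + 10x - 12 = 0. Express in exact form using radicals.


Using the quadratic formula: x = (-b ± sqrt(b^2 - 4ac)) / (2a)
Here a = 1, b = 10, c = -12
Discriminant = b^2 - 4ac = 10^2 - 4(1)(-12) = 100 + 48 = 148
Since discriminant = 148 > 0, there are two real roots.
x = (-10 ± 2*sqrt(37)) / 2
Simplifying: x = -5 ± sqrt(37)
Numerically: x ≈ 1.0828 or x ≈ -11.0828

x = -5 + sqrt(37) or x = -5 - sqrt(37)


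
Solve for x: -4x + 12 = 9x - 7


Starting with: -4x + 12 = 9x - 7
Move all x terms to left: (-4 - 9)x = -7 - 12
Simplify: -13x = -19
Divide both sides by -13: x = 19/13

x = 19/13


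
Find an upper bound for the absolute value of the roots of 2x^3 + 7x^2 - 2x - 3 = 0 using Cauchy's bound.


Cauchy's bound: all roots r satisfy |r| <= 1 + max(|a_i/a_n|) for i = 0,...,n-1
where a_n is the leading coefficient.

Coefficients: [2, 7, -2, -3]
Leading coefficient a_n = 2
Ratios |a_i/a_n|: 7/2, 1, 3/2
Maximum ratio: 7/2
Cauchy's bound: |r| <= 1 + 7/2 = 9/2

Upper bound = 9/2


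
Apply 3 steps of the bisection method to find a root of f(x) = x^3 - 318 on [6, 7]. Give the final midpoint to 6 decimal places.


f(x) = x^3 - 318
f(6) = -102 < 0
f(7) = 25 > 0

Step 1: midpoint = (6.000000 + 7.000000)/2 = 6.500000
  f(6.500000) = -43.375000
  f(mid) < 0, so root is in [6.500000, 7.000000]

Step 2: midpoint = (6.500000 + 7.000000)/2 = 6.750000
  f(6.750000) = -10.453125
  f(mid) < 0, so root is in [6.750000, 7.000000]

Step 3: midpoint = (6.750000 + 7.000000)/2 = 6.875000
  f(6.875000) = 6.951172
  f(mid) > 0, so root is in [6.750000, 6.875000]

midpoint = 6.875000


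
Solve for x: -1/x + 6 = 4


Subtract 6 from both sides: -1/x = -2
Multiply both sides by x: -1 = -2 * x
Divide by -2: x = 1/2

x = 1/2


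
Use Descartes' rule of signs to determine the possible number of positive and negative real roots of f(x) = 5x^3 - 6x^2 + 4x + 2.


Descartes' rule of signs:

For positive roots, count sign changes in f(x) = 5x^3 - 6x^2 + 4x + 2:
Signs of coefficients: +, -, +, +
Number of sign changes: 2
Possible positive real roots: 2, 0

For negative roots, examine f(-x) = -5x^3 - 6x^2 - 4x + 2:
Signs of coefficients: -, -, -, +
Number of sign changes: 1
Possible negative real roots: 1

Positive roots: 2 or 0; Negative roots: 1


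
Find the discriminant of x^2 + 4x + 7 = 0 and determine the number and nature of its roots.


For ax^2 + bx + c = 0, discriminant D = b^2 - 4ac
Here a = 1, b = 4, c = 7
D = (4)^2 - 4(1)(7) = 16 - 28 = -12

D = -12 < 0
The equation has no real roots (2 complex conjugate roots).

Discriminant = -12, no real roots (2 complex conjugate roots)


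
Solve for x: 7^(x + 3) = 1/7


Express both sides with the same base.
1/7 = 7^(-1)
Since the bases match, equate exponents: x + 3 = -1
So x = -1 - (3) = -4

x = -4


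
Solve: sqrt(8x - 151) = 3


Square both sides: 8x - 151 = 3^2 = 9
8x = 9 + 151 = 160
x = 20
Check: sqrt(8*20 - 151) = sqrt(9) = 3 ✓

x = 20


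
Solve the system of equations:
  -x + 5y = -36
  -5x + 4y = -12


Using Cramer's rule:
Determinant D = (-1)(4) - (-5)(5) = -4 + 25 = 21
Dx = (-36)(4) - (-12)(5) = -144 + 60 = -84
Dy = (-1)(-12) - (-5)(-36) = 12 - 180 = -168
x = Dx/D = -84/21 = -4
y = Dy/D = -168/21 = -8

x = -4, y = -8


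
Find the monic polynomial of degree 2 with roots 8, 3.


A monic polynomial with roots 8, 3 is:
p(x) = (x - 8)(x - 3)
After multiplying by (x - 8): x - 8
After multiplying by (x - 3): x^2 - 11x + 24

x^2 - 11x + 24


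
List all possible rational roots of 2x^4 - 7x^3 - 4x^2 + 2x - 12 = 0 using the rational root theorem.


Rational root theorem: possible roots are ±p/q where:
  p divides the constant term (-12): p ∈ {1, 2, 3, 4, 6, 12}
  q divides the leading coefficient (2): q ∈ {1, 2}

All possible rational roots: -12, -6, -4, -3, -2, -3/2, -1, -1/2, 1/2, 1, 3/2, 2, 3, 4, 6, 12

-12, -6, -4, -3, -2, -3/2, -1, -1/2, 1/2, 1, 3/2, 2, 3, 4, 6, 12


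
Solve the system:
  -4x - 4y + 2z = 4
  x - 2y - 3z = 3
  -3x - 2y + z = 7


Using Cramer's rule. Expand each determinant along the first row.
D  = (-4)*[(-2)*1 - (-3)*(-2)] - (-4)*[1*1 - (-3)*(-3)] + 2*[1*(-2) - (-2)*(-3)]
  = (-4)*(-8) - (-4)*(-8) + 2*(-8) = -16
Dx = 4*[(-2)*1 - (-3)*(-2)] - (-4)*[3*1 - (-3)*7] + 2*[3*(-2) - (-2)*7]
  = 4*(-8) - (-4)*(24) + 2*(8) = 80
Dy = (-4)*[3*1 - (-3)*7] - 4*[1*1 - (-3)*(-3)] + 2*[1*7 - 3*(-3)]
  = (-4)*(24) - 4*(-8) + 2*(16) = -32
Dz = (-4)*[(-2)*7 - 3*(-2)] - (-4)*[1*7 - 3*(-3)] + 4*[1*(-2) - (-2)*(-3)]
  = (-4)*(-8) - (-4)*(16) + 4*(-8) = 64
x = Dx/D = 80/-16 = -5, y = Dy/D = -32/-16 = 2, z = Dz/D = 64/-16 = -4
Check eq1: (-4)(-5) + (-4)(2) + (2)(-4) = 4 = 4 ✓
Check eq2: (1)(-5) + (-2)(2) + (-3)(-4) = 3 = 3 ✓
Check eq3: (-3)(-5) + (-2)(2) + (1)(-4) = 7 = 7 ✓

x = -5, y = 2, z = -4


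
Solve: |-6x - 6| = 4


An absolute value equation |expr| = 4 gives two cases:
Case 1: -6x - 6 = 4
  -6x = 10, so x = -5/3
Case 2: -6x - 6 = -4
  -6x = 2, so x = -1/3

x = -5/3, x = -1/3


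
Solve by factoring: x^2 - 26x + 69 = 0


We need two numbers that multiply to 69 and add to -26.
Those numbers are -3 and -23 (since (-3) * (-23) = 69 and (-3) + (-23) = -26).
So x^2 - 26x + 69 = (x - 3)(x - 23) = 0
Setting each factor to zero: x = 3 or x = 23

x = 3, x = 23


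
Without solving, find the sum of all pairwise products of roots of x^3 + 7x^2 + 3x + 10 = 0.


By Vieta's formulas for x^3 + bx^2 + cx + d = 0:
  r1 + r2 + r3 = -b/a = -7
  r1*r2 + r1*r3 + r2*r3 = c/a = 3
  r1*r2*r3 = -d/a = -10


Sum of pairwise products = 3


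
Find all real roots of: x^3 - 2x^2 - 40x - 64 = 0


Let p(x) = x^3 - 2x^2 - 40x - 64. By the rational root theorem (leading coefficient 1), any rational root is an integer divisor of 64: try ±1, ±2, ... in turn.
Test x = 1: value = -105 ≠ 0.
Test x = -1: value = -27 ≠ 0.
Test x = 2: value = -144 ≠ 0.
Test x = -2: value = 0 ✓, so (x + 2) is a factor.
Synthetic division by (x + 2): bring down 1; 1(-2) - 2 = -4; (-4)(-2) - 40 = -32; (-32)(-2) - 64 = 0 → quotient x^2 - 4x - 32, remainder 0.
Solve the quadratic x^2 - 4x - 32 = 0: discriminant = (-4)^2 - 4(1)(-32) = 16 + 128 = 144.
sqrt(144) = 12, so x = (4 ± 12)/2: x = 8 or x = -4.

x = -4, x = -2, x = 8


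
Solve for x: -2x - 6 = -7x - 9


Starting with: -2x - 6 = -7x - 9
Move all x terms to left: (-2 + 7)x = -9 + 6
Simplify: 5x = -3
Divide both sides by 5: x = -3/5

x = -3/5


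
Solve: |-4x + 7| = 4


An absolute value equation |expr| = 4 gives two cases:
Case 1: -4x + 7 = 4
  -4x = -3, so x = 3/4
Case 2: -4x + 7 = -4
  -4x = -11, so x = 11/4

x = 3/4, x = 11/4


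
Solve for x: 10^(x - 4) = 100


Express both sides with the same base.
100 = 10^2
Since the bases match, equate exponents: x - 4 = 2
So x = 2 - (-4) = 6

x = 6


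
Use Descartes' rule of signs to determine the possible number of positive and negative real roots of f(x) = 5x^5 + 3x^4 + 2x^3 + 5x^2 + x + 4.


Descartes' rule of signs:

For positive roots, count sign changes in f(x) = 5x^5 + 3x^4 + 2x^3 + 5x^2 + x + 4:
Signs of coefficients: +, +, +, +, +, +
Number of sign changes: 0
Possible positive real roots: 0

For negative roots, examine f(-x) = -5x^5 + 3x^4 - 2x^3 + 5x^2 - x + 4:
Signs of coefficients: -, +, -, +, -, +
Number of sign changes: 5
Possible negative real roots: 5, 3, 1

Positive roots: 0; Negative roots: 5 or 3 or 1


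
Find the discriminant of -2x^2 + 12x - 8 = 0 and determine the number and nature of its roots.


For ax^2 + bx + c = 0, discriminant D = b^2 - 4ac
Here a = -2, b = 12, c = -8
D = (12)^2 - 4(-2)(-8) = 144 - 64 = 80

D = 80 > 0 but not a perfect square
The equation has 2 distinct real irrational roots.

Discriminant = 80, 2 distinct real irrational roots


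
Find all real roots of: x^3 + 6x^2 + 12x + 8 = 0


Let p(x) = x^3 + 6x^2 + 12x + 8. By the rational root theorem (leading coefficient 1), any rational root is an integer divisor of 8: try ±1, ±2, ... in turn.
Test x = 1: value = 27 ≠ 0.
Test x = -1: value = 1 ≠ 0.
Test x = 2: value = 64 ≠ 0.
Test x = -2: value = 0 ✓, so (x + 2) is a factor.
Synthetic division by (x + 2): bring down 1; 1(-2) + 6 = 4; 4(-2) + 12 = 4; 4(-2) + 8 = 0 → quotient x^2 + 4x + 4, remainder 0.
Solve the quadratic x^2 + 4x + 4 = 0: discriminant = 4^2 - 4(1)(4) = 16 - 16 = 0.
Discriminant = 0, so a double root: x = -4/2 = -2.

x = -2 (multiplicity 3)


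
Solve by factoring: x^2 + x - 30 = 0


We need two numbers that multiply to -30 and add to 1.
Those numbers are -5 and 6 (since (-5) * 6 = -30 and (-5) + 6 = 1).
So x^2 + x - 30 = (x - 5)(x + 6) = 0
Setting each factor to zero: x = 5 or x = -6

x = -6, x = 5


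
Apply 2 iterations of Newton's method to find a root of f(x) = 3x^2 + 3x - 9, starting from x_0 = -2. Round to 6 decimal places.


Newton's method: x_(n+1) = x_n - f(x_n)/f'(x_n)
f(x) = 3x^2 + 3x - 9
f'(x) = 6x + 3

Iteration 1:
  f(-2.000000) = -3.000000
  f'(-2.000000) = -9.000000
  x_1 = -2.000000 - (-3.000000)/(-9.000000) = -2.333333

Iteration 2:
  f(-2.333333) = 0.333333
  f'(-2.333333) = -11.000000
  x_2 = -2.333333 - (0.333333)/(-11.000000) = -2.303030

x_2 = -2.303030


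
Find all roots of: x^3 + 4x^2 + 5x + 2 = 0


Let p(x) = x^3 + 4x^2 + 5x + 2. By the rational root theorem (leading coefficient 1), any rational root is an integer divisor of 2: try ±1, ±2, ... in turn.
Test x = 1: value = 12 ≠ 0.
Test x = -1: value = 0 ✓, so (x + 1) is a factor.
Synthetic division by (x + 1): bring down 1; 1(-1) + 4 = 3; 3(-1) + 5 = 2; 2(-1) + 2 = 0 → quotient x^2 + 3x + 2, remainder 0.
Solve the quadratic x^2 + 3x + 2 = 0: discriminant = 3^2 - 4(1)(2) = 9 - 8 = 1.
sqrt(1) = 1, so x = (-3 ± 1)/2: x = -1 or x = -2.
Collecting all roots found:

x = -2, x = -1 (multiplicity 2)


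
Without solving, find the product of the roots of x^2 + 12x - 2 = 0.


By Vieta's formulas for ax^2 + bx + c = 0:
  Sum of roots = -b/a
  Product of roots = c/a

Here a = 1, b = 12, c = -2
Sum = -(12)/1 = -12
Product = -2/1 = -2

Product = -2


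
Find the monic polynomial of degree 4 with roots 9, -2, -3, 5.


A monic polynomial with roots 9, -2, -3, 5 is:
p(x) = (x - 9)(x + 2)(x + 3)(x - 5)
After multiplying by (x - 9): x - 9
After multiplying by (x + 2): x^2 - 7x - 18
After multiplying by (x + 3): x^3 - 4x^2 - 39x - 54
After multiplying by (x - 5): x^4 - 9x^3 - 19x^2 + 141x + 270

x^4 - 9x^3 - 19x^2 + 141x + 270


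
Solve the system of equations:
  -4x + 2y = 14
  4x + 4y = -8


Using Cramer's rule:
Determinant D = (-4)(4) - (4)(2) = -16 - 8 = -24
Dx = (14)(4) - (-8)(2) = 56 + 16 = 72
Dy = (-4)(-8) - (4)(14) = 32 - 56 = -24
x = Dx/D = 72/-24 = -3
y = Dy/D = -24/-24 = 1

x = -3, y = 1


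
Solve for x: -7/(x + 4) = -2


Multiply both sides by (x + 4): -7 = -2(x + 4)
Distribute: -7 = -2x - 8
-2x = -7 + 8 = 1
x = -1/2

x = -1/2


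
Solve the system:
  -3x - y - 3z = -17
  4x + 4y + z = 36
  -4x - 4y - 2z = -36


Using Cramer's rule. Expand each determinant along the first row.
D  = (-3)*[4*(-2) - 1*(-4)] - (-1)*[4*(-2) - 1*(-4)] + (-3)*[4*(-4) - 4*(-4)]
  = (-3)*(-4) - (-1)*(-4) + (-3)*(0) = 8
Dx = (-17)*[4*(-2) - 1*(-4)] - (-1)*[36*(-2) - 1*(-36)] + (-3)*[36*(-4) - 4*(-36)]
  = (-17)*(-4) - (-1)*(-36) + (-3)*(0) = 32
Dy = (-3)*[36*(-2) - 1*(-36)] - (-17)*[4*(-2) - 1*(-4)] + (-3)*[4*(-36) - 36*(-4)]
  = (-3)*(-36) - (-17)*(-4) + (-3)*(0) = 40
Dz = (-3)*[4*(-36) - 36*(-4)] - (-1)*[4*(-36) - 36*(-4)] + (-17)*[4*(-4) - 4*(-4)]
  = (-3)*(0) - (-1)*(0) + (-17)*(0) = 0
x = Dx/D = 32/8 = 4, y = Dy/D = 40/8 = 5, z = Dz/D = 0/8 = 0
Check eq1: (-3)(4) + (-1)(5) + (-3)(0) = -17 = -17 ✓
Check eq2: (4)(4) + (4)(5) + (1)(0) = 36 = 36 ✓
Check eq3: (-4)(4) + (-4)(5) + (-2)(0) = -36 = -36 ✓

x = 4, y = 5, z = 0


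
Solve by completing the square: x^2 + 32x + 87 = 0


Start: x^2 + 32x + 87 = 0
Move constant: x^2 + 32x = -87
Half of 32 is 16, squared is 256
Add 256 to both sides: x^2 + 32x + 256 = 169
(x + 16)^2 = 169
x + 16 = ±13
x = -16 + 13 = -3 or x = -16 - 13 = -29

x = -29, x = -3


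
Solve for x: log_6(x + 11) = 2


Convert to exponential form: x + 11 = 6^2 = 36
x = 36 - 11 = 25
Check: log_6(25 + 11) = log_6(36) = log_6(36) = 2 ✓

x = 25


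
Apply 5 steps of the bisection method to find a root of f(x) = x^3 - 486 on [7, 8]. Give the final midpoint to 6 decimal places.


f(x) = x^3 - 486
f(7) = -143 < 0
f(8) = 26 > 0

Step 1: midpoint = (7.000000 + 8.000000)/2 = 7.500000
  f(7.500000) = -64.125000
  f(mid) < 0, so root is in [7.500000, 8.000000]

Step 2: midpoint = (7.500000 + 8.000000)/2 = 7.750000
  f(7.750000) = -20.515625
  f(mid) < 0, so root is in [7.750000, 8.000000]

Step 3: midpoint = (7.750000 + 8.000000)/2 = 7.875000
  f(7.875000) = 2.373047
  f(mid) > 0, so root is in [7.750000, 7.875000]

Step 4: midpoint = (7.750000 + 7.875000)/2 = 7.812500
  f(7.812500) = -9.162842
  f(mid) < 0, so root is in [7.812500, 7.875000]

Step 5: midpoint = (7.812500 + 7.875000)/2 = 7.843750
  f(7.843750) = -3.417877
  f(mid) < 0, so root is in [7.843750, 7.875000]

midpoint = 7.843750


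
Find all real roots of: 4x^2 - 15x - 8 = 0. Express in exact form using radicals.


Using the quadratic formula: x = (-b ± sqrt(b^2 - 4ac)) / (2a)
Here a = 4, b = -15, c = -8
Discriminant = b^2 - 4ac = (-15)^2 - 4(4)(-8) = 225 + 128 = 353
Since discriminant = 353 > 0, there are two real roots.
x = (15 ± sqrt(353)) / 8
Numerically: x ≈ 4.2235 or x ≈ -0.4735

x = (15 + sqrt(353)) / 8 or x = (15 - sqrt(353)) / 8


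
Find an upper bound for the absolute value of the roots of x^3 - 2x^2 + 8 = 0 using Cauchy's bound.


Cauchy's bound: all roots r satisfy |r| <= 1 + max(|a_i/a_n|) for i = 0,...,n-1
where a_n is the leading coefficient.

Coefficients: [1, -2, 0, 8]
Leading coefficient a_n = 1
Ratios |a_i/a_n|: 2, 0, 8
Maximum ratio: 8
Cauchy's bound: |r| <= 1 + 8 = 9

Upper bound = 9


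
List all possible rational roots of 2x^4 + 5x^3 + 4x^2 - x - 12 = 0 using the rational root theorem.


Rational root theorem: possible roots are ±p/q where:
  p divides the constant term (-12): p ∈ {1, 2, 3, 4, 6, 12}
  q divides the leading coefficient (2): q ∈ {1, 2}

All possible rational roots: -12, -6, -4, -3, -2, -3/2, -1, -1/2, 1/2, 1, 3/2, 2, 3, 4, 6, 12

-12, -6, -4, -3, -2, -3/2, -1, -1/2, 1/2, 1, 3/2, 2, 3, 4, 6, 12


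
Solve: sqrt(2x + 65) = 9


Square both sides: 2x + 65 = 9^2 = 81
2x = 81 - 65 = 16
x = 8
Check: sqrt(2*8 + 65) = sqrt(81) = 9 ✓

x = 8


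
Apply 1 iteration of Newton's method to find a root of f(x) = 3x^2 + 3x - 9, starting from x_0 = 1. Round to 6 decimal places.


Newton's method: x_(n+1) = x_n - f(x_n)/f'(x_n)
f(x) = 3x^2 + 3x - 9
f'(x) = 6x + 3

Iteration 1:
  f(1.000000) = -3.000000
  f'(1.000000) = 9.000000
  x_1 = 1.000000 - (-3.000000)/(9.000000) = 1.333333

x_1 = 1.333333


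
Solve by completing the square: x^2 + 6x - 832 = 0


Start: x^2 + 6x - 832 = 0
Move constant: x^2 + 6x = 832
Half of 6 is 3, squared is 9
Add 9 to both sides: x^2 + 6x + 9 = 841
(x + 3)^2 = 841
x + 3 = ±29
x = -3 + 29 = 26 or x = -3 - 29 = -32

x = -32, x = 26


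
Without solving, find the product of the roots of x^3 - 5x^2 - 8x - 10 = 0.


By Vieta's formulas for x^3 + bx^2 + cx + d = 0:
  r1 + r2 + r3 = -b/a = 5
  r1*r2 + r1*r3 + r2*r3 = c/a = -8
  r1*r2*r3 = -d/a = 10


Product = 10


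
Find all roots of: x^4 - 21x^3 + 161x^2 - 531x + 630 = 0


Let p(x) = x^4 - 21x^3 + 161x^2 - 531x + 630. By the rational root theorem (leading coefficient 1), any rational root is an integer divisor of 630: try ±1, ±2, ... in turn.
Test x = 1: value = 240 ≠ 0.
Test x = -1: value = 1344 ≠ 0.
Test x = 2: value = 60 ≠ 0.
Test x = -2: value = 2520 ≠ 0.
Test x = 3: value = 0 ✓, so (x - 3) is a factor.
Synthetic division by (x - 3): bring down 1; 1(3) - 21 = -18; (-18)(3) + 161 = 107; 107(3) - 531 = -210; (-210)(3) + 630 = 0 → quotient x^3 - 18x^2 + 107x - 210, remainder 0.
Continue with the quotient x^3 - 18x^2 + 107x - 210 (candidates must divide 210; re-test x = 3 first in case it repeats).
Test x = 3: value = -24 ≠ 0.
Test x = -3: value = -720 ≠ 0.
Test x = 5: value = 0 ✓, so (x - 5) is a factor.
Synthetic division by (x - 5): bring down 1; 1(5) - 18 = -13; (-13)(5) + 107 = 42; 42(5) - 210 = 0 → quotient x^2 - 13x + 42, remainder 0.
Solve the quadratic x^2 - 13x + 42 = 0: discriminant = (-13)^2 - 4(1)(42) = 169 - 168 = 1.
sqrt(1) = 1, so x = (13 ± 1)/2: x = 7 or x = 6.
Collecting all roots found:

x = 3, x = 5, x = 6, x = 7


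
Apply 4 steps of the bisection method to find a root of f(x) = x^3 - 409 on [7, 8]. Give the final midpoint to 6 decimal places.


f(x) = x^3 - 409
f(7) = -66 < 0
f(8) = 103 > 0

Step 1: midpoint = (7.000000 + 8.000000)/2 = 7.500000
  f(7.500000) = 12.875000
  f(mid) > 0, so root is in [7.000000, 7.500000]

Step 2: midpoint = (7.000000 + 7.500000)/2 = 7.250000
  f(7.250000) = -27.921875
  f(mid) < 0, so root is in [7.250000, 7.500000]

Step 3: midpoint = (7.250000 + 7.500000)/2 = 7.375000
  f(7.375000) = -7.869141
  f(mid) < 0, so root is in [7.375000, 7.500000]

Step 4: midpoint = (7.375000 + 7.500000)/2 = 7.437500
  f(7.437500) = 2.415771
  f(mid) > 0, so root is in [7.375000, 7.437500]

midpoint = 7.437500


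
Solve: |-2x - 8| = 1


An absolute value equation |expr| = 1 gives two cases:
Case 1: -2x - 8 = 1
  -2x = 9, so x = -9/2
Case 2: -2x - 8 = -1
  -2x = 7, so x = -7/2

x = -9/2, x = -7/2


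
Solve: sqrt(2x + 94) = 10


Square both sides: 2x + 94 = 10^2 = 100
2x = 100 - 94 = 6
x = 3
Check: sqrt(2*3 + 94) = sqrt(100) = 10 ✓

x = 3


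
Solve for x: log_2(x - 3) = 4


Convert to exponential form: x - 3 = 2^4 = 16
x = 16 + 3 = 19
Check: log_2(19 - 3) = log_2(16) = log_2(16) = 4 ✓

x = 19


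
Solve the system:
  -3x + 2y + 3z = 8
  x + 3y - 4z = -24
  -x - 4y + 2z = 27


Using Cramer's rule. Expand each determinant along the first row.
D  = (-3)*[3*2 - (-4)*(-4)] - 2*[1*2 - (-4)*(-1)] + 3*[1*(-4) - 3*(-1)]
  = (-3)*(-10) - 2*(-2) + 3*(-1) = 31
Dx = 8*[3*2 - (-4)*(-4)] - 2*[(-24)*2 - (-4)*27] + 3*[(-24)*(-4) - 3*27]
  = 8*(-10) - 2*(60) + 3*(15) = -155
Dy = (-3)*[(-24)*2 - (-4)*27] - 8*[1*2 - (-4)*(-1)] + 3*[1*27 - (-24)*(-1)]
  = (-3)*(60) - 8*(-2) + 3*(3) = -155
Dz = (-3)*[3*27 - (-24)*(-4)] - 2*[1*27 - (-24)*(-1)] + 8*[1*(-4) - 3*(-1)]
  = (-3)*(-15) - 2*(3) + 8*(-1) = 31
x = Dx/D = -155/31 = -5, y = Dy/D = -155/31 = -5, z = Dz/D = 31/31 = 1
Check eq1: (-3)(-5) + (2)(-5) + (3)(1) = 8 = 8 ✓
Check eq2: (1)(-5) + (3)(-5) + (-4)(1) = -24 = -24 ✓
Check eq3: (-1)(-5) + (-4)(-5) + (2)(1) = 27 = 27 ✓

x = -5, y = -5, z = 1


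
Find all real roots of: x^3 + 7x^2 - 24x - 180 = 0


Let p(x) = x^3 + 7x^2 - 24x - 180. By the rational root theorem (leading coefficient 1), any rational root is an integer divisor of 180: try ±1, ±2, ... in turn.
Test x = 1: value = -196 ≠ 0.
Test x = -1: value = -150 ≠ 0.
Test x = 2: value = -192 ≠ 0.
Test x = -2: value = -112 ≠ 0.
Test x = 3: value = -162 ≠ 0.
Test x = -3: value = -72 ≠ 0.
Test x = 4: value = -100 ≠ 0.
Test x = -4: value = -36 ≠ 0.
Test x = 5: value = 0 ✓, so (x - 5) is a factor.
Synthetic division by (x - 5): bring down 1; 1(5) + 7 = 12; 12(5) - 24 = 36; 36(5) - 180 = 0 → quotient x^2 + 12x + 36, remainder 0.
Solve the quadratic x^2 + 12x + 36 = 0: discriminant = 12^2 - 4(1)(36) = 144 - 144 = 0.
Discriminant = 0, so a double root: x = -12/2 = -6.

x = -6 (multiplicity 2), x = 5
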